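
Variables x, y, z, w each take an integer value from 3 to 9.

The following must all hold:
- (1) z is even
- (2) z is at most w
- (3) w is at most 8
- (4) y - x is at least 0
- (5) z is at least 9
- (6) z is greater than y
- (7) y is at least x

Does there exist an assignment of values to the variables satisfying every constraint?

From constraint 5: z ≥ 9. From constraints 2 and 3: z ≤ w and w ≤ 8, so z ≤ 8. But 8 < 9, so no value of z works.

Unsatisfiable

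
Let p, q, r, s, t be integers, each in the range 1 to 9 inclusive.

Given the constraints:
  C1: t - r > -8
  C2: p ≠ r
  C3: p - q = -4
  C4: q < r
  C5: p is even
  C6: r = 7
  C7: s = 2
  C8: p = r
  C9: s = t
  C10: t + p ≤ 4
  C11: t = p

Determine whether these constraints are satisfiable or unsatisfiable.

Constraint 7 fixes s = 2 and constraint 6 fixes r = 7. Constraints 8, 9, and 11 give s = t = p = r, so s = r. But 2 ≠ 7 — contradiction.

Unsatisfiable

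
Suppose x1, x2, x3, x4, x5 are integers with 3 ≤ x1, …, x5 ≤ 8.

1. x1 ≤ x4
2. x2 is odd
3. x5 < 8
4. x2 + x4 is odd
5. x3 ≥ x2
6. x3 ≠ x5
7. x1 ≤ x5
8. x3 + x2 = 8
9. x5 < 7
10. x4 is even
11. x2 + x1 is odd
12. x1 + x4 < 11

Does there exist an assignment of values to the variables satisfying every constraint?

Satisfiable

One satisfying assignment is x1 = 4, x2 = 3, x3 = 5, x4 = 6, x5 = 6.
For the less obvious constraints — constraint 8: x3 + x2 = 8; constraint 12: x1 + x4 = 10 — and the others hold by inspection.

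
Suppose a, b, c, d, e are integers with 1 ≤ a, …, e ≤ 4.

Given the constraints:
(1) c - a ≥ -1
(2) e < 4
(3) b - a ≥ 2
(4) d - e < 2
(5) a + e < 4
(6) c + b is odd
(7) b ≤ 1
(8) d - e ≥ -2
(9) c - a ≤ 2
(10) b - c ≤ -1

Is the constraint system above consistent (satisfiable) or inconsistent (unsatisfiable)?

Unsatisfiable

Constraints 3, 9, and 10 give b − a ≥ 2, a − c ≥ -2, c − b ≥ 1.
Adding all 3 inequalities: the left sides telescope to 0, and the right sides sum to 2 + (-2) + 1 = 1. So 0 ≥ 1, which is false.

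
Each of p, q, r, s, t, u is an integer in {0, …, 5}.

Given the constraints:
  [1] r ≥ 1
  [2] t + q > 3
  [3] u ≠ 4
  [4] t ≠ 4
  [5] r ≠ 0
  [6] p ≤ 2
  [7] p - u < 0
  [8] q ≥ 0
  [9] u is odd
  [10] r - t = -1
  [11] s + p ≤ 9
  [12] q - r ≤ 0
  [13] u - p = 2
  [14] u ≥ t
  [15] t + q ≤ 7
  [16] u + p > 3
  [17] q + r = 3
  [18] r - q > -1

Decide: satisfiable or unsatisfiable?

Satisfiable

Setting (p, q, r, s, t, u) = (1, 1, 2, 5, 3, 3) satisfies everything: constraint 2: t + q = 4; constraint 7: p - u = -2; constraint 10: r - t = -1, and the others follow.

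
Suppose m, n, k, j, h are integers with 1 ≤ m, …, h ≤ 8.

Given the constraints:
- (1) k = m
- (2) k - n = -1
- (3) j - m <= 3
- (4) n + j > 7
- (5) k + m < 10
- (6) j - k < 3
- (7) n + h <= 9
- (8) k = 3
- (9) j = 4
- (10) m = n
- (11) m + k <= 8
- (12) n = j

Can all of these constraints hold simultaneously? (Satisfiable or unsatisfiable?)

Unsatisfiable

Constraint 8 fixes k = 3 and constraint 9 fixes j = 4. Constraints 1, 10, and 12 give k = m = n = j, so k = j. But 3 ≠ 4 — contradiction.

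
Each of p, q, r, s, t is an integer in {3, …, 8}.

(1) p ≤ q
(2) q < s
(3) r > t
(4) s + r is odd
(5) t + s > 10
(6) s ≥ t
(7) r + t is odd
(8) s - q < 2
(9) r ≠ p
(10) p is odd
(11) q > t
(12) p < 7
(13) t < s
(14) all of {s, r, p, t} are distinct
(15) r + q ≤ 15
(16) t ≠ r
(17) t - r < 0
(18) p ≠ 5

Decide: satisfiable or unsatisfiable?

Try p = 3, q = 7, r = 7, s = 8, t = 4.
Check constraint 5: t + s = 12; constraint 8: s - q = 1. The remaining constraints are straightforward to verify.

Satisfiable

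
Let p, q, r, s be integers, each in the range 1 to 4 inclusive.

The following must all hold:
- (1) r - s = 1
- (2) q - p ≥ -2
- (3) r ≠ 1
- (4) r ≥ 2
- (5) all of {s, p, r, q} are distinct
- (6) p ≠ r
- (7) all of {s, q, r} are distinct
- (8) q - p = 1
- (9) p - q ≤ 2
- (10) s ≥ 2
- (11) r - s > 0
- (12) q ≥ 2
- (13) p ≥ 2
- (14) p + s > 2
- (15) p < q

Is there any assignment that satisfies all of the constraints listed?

Constraints 4, 10, 12, and 13 confine each of s, p, r, q to the 3 values {2, …, 4} (the domain already gives each ≤ 4).
Constraint 5 requires all 4 of them to be distinct, but only 3 values are available — impossible by the pigeonhole principle.

Unsatisfiable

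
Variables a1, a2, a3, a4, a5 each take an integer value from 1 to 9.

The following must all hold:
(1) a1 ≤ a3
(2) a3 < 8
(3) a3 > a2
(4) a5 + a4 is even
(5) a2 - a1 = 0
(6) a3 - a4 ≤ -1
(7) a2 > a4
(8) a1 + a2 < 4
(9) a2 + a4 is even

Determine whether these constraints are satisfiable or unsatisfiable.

Constraints 3, 6, and 7 give a4 < a2, a2 < a3, a3 < a4. Chaining: a4 < a2 < a3 < a4, which forces a4 < a4 — impossible.

Unsatisfiable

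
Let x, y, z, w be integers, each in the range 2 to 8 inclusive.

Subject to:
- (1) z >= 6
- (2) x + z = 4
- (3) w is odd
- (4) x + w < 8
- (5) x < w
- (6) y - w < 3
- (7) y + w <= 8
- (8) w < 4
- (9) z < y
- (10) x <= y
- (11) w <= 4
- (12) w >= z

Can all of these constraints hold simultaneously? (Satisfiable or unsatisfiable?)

Unsatisfiable

From constraints 1 and 12: w ≥ z and z ≥ 6, so w ≥ 6. From constraint 8: w ≤ 3. But 3 < 6, so no value of w works.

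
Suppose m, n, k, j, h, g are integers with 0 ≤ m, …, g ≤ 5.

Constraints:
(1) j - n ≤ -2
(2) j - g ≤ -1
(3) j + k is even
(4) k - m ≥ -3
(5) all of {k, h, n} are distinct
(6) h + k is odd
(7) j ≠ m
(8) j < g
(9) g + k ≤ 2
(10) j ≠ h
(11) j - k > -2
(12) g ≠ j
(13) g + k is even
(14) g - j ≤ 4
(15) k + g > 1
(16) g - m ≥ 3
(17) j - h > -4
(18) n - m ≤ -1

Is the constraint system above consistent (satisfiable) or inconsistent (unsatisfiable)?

Constraints 1, 14, 16, and 18 give j − g ≥ -4, g − m ≥ 3, m − n ≥ 1, n − j ≥ 2.
Adding all 4 inequalities: the left sides telescope to 0, and the right sides sum to (-4) + 3 + 1 + 2 = 2. So 0 ≥ 2, which is false.

Unsatisfiable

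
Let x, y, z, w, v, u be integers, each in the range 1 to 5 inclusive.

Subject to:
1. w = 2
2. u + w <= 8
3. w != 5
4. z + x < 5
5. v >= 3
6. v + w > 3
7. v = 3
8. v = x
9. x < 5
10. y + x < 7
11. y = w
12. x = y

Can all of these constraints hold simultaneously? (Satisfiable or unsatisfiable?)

Unsatisfiable

Constraint 7 fixes v = 3 and constraint 1 fixes w = 2. Constraints 8, 11, and 12 give v = x = y = w, so v = w. But 3 ≠ 2 — contradiction.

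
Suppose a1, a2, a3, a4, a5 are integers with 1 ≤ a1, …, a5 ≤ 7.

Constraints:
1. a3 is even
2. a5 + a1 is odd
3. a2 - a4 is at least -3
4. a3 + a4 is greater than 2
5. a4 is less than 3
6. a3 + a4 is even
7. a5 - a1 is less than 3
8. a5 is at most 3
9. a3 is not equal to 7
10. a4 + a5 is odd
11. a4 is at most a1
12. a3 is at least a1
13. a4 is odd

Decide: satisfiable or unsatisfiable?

Unsatisfiable

Constraint 1 makes a3 even and constraint 13 makes a4 odd, so a3 + a4 must be odd. Constraint 6 says a3 + a4 is even — contradiction.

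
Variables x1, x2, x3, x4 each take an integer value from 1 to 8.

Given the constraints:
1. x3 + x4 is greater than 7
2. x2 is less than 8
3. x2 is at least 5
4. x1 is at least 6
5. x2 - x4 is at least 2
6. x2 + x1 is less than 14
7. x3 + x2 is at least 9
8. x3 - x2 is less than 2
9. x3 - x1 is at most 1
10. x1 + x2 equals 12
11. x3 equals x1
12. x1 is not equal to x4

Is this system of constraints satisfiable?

Satisfiable

The assignment x1 = 6, x2 = 6, x3 = 6, x4 = 3 works:
  constraint 1 holds since x3 + x4 = 9.
  constraint 5 holds since x2 - x4 = 3.
  constraint 6 holds since x2 + x1 = 12.
The rest check out directly.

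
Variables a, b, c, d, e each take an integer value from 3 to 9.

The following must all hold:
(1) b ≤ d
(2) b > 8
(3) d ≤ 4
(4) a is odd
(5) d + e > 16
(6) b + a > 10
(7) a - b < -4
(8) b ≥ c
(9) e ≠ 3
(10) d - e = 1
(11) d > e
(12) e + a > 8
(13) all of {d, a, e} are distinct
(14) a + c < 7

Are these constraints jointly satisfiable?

Unsatisfiable

From constraint 2: b ≥ 9. From constraints 1 and 3: b ≤ d and d ≤ 4, so b ≤ 4. But 4 < 9, so no value of b works.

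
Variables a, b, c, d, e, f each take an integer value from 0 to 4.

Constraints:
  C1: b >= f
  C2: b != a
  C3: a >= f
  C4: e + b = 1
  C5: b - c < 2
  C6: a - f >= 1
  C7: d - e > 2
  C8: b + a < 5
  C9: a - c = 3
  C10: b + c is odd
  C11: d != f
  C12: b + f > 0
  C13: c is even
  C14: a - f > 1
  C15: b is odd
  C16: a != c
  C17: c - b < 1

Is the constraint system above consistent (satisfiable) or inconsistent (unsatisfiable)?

Try a = 3, b = 1, c = 0, d = 4, e = 0, f = 0.
Check constraint 4: e + b = 1; constraint 5: b - c = 1. The remaining constraints are straightforward to verify.

Satisfiable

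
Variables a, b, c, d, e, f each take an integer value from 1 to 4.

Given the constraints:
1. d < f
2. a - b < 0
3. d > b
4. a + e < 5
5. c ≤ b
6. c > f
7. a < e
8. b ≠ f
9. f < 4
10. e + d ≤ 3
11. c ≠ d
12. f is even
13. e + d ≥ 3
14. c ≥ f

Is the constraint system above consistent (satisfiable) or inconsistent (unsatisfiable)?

Unsatisfiable

Constraints 1, 3, 5, and 6 give c ≤ b, b < d, d < f, f < c. Chaining: c ≤ b < d < f < c, which forces c < c — impossible.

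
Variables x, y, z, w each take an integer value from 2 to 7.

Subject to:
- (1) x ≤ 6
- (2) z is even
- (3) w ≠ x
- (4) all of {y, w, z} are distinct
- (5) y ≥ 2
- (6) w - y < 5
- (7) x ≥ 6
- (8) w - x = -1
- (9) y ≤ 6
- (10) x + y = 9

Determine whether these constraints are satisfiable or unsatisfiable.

Satisfiable

The assignment x = 6, y = 3, z = 4, w = 5 works:
  constraint 6 holds since w - y = 2.
  constraint 8 holds since w - x = -1.
  constraint 10 holds since x + y = 9.
The rest check out directly.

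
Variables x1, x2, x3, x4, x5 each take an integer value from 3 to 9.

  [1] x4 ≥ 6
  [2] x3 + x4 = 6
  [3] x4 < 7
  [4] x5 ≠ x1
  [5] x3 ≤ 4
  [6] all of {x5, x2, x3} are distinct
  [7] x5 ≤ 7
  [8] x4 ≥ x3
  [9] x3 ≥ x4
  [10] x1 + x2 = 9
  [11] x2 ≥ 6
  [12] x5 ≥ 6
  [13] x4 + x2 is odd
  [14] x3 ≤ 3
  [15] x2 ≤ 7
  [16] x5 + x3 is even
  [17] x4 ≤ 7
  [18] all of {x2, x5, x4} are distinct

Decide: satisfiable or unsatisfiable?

Unsatisfiable

Constraints 1, 7, 11, 12, 15, and 17 confine each of x2, x5, x4 to the 2 values {6, 7}.
Constraint 18 requires all 3 of them to be distinct, but only 2 values are available — impossible by the pigeonhole principle.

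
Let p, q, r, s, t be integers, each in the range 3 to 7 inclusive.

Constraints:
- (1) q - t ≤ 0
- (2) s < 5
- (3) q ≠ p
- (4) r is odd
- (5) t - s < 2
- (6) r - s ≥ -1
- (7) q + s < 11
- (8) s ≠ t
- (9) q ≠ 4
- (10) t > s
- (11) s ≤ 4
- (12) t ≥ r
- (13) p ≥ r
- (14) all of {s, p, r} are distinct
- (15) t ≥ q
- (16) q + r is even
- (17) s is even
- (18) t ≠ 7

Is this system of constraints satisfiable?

Setting (p, q, r, s, t) = (7, 5, 3, 4, 5) satisfies everything: constraint 1: q - t = 0; constraint 5: t - s = 1, and the others follow.

Satisfiable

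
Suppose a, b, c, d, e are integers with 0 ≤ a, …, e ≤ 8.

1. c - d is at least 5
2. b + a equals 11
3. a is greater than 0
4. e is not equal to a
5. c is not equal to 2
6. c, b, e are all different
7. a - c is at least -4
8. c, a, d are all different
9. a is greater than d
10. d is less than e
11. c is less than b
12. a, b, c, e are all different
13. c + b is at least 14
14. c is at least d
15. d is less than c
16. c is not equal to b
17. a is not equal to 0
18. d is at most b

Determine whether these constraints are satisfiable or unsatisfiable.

The assignment a = 3, b = 8, c = 7, d = 0, e = 6 works:
  constraint 1 holds since c - d = 7.
  constraint 2 holds since b + a = 11.
The rest check out directly.

Satisfiable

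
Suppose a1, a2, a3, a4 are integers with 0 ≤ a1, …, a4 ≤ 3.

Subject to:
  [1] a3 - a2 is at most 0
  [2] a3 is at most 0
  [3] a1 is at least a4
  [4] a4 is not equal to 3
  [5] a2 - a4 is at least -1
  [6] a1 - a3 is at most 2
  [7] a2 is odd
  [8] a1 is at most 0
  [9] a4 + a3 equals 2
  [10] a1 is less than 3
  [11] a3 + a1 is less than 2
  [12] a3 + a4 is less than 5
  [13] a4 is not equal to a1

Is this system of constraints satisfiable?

From constraints 3 and 8: a4 ≤ a1 ≤ 0. From constraint 2: a3 ≤ 0. Hence a4 + a3 ≤ 0. But constraint 9 requires a4 + a3 = 2, and 2 > 0. Contradiction.

Unsatisfiable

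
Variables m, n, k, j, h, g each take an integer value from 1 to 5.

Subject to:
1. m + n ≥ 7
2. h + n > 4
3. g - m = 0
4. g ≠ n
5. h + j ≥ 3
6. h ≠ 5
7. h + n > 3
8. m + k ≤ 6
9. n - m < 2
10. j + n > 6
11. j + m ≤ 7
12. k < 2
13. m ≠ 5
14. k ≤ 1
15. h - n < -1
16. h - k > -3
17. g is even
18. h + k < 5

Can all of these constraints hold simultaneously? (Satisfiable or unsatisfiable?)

Satisfiable

Setting (m, n, k, j, h, g) = (4, 5, 1, 3, 1, 4) satisfies everything: constraint 1: m + n = 9; constraint 2: h + n = 6; constraint 3: g - m = 0, and the others follow.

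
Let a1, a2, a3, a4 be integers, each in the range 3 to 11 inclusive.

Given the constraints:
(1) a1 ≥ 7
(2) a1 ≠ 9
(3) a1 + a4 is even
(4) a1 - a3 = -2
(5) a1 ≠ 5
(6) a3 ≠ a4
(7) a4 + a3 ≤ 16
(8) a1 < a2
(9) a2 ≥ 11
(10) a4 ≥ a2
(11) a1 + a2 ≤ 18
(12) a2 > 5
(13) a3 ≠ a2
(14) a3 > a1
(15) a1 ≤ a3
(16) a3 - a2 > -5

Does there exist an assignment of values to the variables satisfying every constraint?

From constraints 9 and 10: a4 ≥ a2 ≥ 11. From constraints 1 and 15: a3 ≥ a1 ≥ 7. Hence a4 + a3 ≥ 18. But constraint 7 requires a4 + a3 ≤ 16, and 16 < 18. Contradiction.

Unsatisfiable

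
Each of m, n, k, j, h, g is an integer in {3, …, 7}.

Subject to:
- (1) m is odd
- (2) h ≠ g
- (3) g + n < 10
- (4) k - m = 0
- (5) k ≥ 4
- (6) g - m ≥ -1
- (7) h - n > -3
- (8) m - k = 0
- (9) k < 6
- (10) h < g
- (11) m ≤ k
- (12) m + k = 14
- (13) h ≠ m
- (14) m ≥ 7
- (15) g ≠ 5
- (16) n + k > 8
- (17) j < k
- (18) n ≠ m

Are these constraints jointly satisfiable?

From constraints 11 and 14: k ≥ m and m ≥ 7, so k ≥ 7. From constraint 9: k ≤ 5. But 5 < 7, so no value of k works.

Unsatisfiable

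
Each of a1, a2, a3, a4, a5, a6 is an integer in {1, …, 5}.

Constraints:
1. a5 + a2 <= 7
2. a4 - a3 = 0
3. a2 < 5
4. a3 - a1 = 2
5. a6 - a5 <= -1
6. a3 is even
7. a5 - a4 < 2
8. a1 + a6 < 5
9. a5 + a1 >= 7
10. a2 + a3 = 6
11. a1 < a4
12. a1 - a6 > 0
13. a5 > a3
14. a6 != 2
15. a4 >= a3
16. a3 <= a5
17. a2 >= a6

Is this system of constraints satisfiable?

Satisfiable

One satisfying assignment is a1 = 2, a2 = 2, a3 = 4, a4 = 4, a5 = 5, a6 = 1.
For the less obvious constraints — constraint 1: a5 + a2 = 7; constraint 2: a4 - a3 = 0 — and the others hold by inspection.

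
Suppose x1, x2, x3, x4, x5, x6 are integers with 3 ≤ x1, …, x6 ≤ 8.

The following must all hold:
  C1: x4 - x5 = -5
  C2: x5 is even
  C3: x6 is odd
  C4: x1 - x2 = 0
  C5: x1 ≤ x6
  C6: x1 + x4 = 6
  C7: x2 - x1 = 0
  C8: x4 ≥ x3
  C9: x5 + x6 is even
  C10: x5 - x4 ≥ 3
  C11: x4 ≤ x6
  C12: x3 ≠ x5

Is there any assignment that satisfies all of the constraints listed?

Constraint 2 makes x5 even and constraint 3 makes x6 odd, so x5 + x6 must be odd. Constraint 9 says x5 + x6 is even — contradiction.

Unsatisfiable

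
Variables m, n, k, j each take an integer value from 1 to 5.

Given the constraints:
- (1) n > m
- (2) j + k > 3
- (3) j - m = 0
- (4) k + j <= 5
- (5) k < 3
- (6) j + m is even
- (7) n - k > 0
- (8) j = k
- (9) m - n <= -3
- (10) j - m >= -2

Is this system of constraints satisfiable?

One satisfying assignment is m = 2, n = 5, k = 2, j = 2.
For the less obvious constraints — constraint 2: j + k = 4; constraint 3: j - m = 0 — and the others hold by inspection.

Satisfiable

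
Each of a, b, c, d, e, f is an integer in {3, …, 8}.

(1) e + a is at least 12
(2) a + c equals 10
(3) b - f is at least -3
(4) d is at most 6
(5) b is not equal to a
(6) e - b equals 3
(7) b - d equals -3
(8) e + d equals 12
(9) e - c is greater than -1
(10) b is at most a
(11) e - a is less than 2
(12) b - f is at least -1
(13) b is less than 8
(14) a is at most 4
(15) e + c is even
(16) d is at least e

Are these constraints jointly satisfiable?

From constraints 4 and 16: e ≤ d ≤ 6. From constraint 14: a ≤ 4. Hence e + a ≤ 10. But constraint 1 requires e + a ≥ 12, and 12 > 10. Contradiction.

Unsatisfiable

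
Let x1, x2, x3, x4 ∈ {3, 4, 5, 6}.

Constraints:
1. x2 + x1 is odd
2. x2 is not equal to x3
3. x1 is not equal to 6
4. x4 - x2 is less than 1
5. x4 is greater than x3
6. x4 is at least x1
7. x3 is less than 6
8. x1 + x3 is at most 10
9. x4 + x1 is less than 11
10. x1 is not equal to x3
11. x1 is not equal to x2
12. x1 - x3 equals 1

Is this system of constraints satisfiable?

Setting (x1, x2, x3, x4) = (4, 5, 3, 5) satisfies everything: constraint 4: x4 - x2 = 0; constraint 8: x1 + x3 = 7; constraint 9: x4 + x1 = 9, and the others follow.

Satisfiable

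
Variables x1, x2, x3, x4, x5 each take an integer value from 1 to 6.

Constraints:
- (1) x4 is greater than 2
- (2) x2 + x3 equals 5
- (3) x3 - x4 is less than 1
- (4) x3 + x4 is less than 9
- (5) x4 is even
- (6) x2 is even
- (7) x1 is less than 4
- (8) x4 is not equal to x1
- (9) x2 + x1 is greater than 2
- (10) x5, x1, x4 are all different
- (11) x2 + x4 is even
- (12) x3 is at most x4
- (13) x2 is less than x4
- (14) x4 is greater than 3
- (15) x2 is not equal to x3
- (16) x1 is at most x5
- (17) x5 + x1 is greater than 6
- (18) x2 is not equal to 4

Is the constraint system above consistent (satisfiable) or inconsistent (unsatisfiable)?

Satisfiable

One satisfying assignment is x1 = 2, x2 = 2, x3 = 3, x4 = 4, x5 = 5.
For the less obvious constraints — constraint 2: x2 + x3 = 5; constraint 3: x3 - x4 = -1 — and the others hold by inspection.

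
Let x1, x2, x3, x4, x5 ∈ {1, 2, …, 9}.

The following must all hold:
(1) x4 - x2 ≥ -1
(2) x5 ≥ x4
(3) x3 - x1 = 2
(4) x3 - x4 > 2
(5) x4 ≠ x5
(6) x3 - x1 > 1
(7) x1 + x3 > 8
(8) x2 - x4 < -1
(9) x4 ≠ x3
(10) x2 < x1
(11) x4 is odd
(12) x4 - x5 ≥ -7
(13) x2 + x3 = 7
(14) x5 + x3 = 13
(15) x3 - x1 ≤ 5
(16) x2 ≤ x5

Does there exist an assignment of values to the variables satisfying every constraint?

Satisfiable

Take x1 = 4, x2 = 1, x3 = 6, x4 = 3, x5 = 7. Then constraint 1: x4 - x2 = 2; constraint 3: x3 - x1 = 2, and every other listed constraint is also met.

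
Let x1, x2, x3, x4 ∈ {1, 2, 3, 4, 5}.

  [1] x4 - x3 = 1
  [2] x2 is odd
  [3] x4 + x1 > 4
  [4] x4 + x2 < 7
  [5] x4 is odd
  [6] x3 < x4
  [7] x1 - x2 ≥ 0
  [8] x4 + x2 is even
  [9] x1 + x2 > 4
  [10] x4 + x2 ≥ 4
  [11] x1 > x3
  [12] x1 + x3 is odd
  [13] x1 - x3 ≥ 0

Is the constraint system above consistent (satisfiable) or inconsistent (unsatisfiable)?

Satisfiable

One satisfying assignment is x1 = 3, x2 = 3, x3 = 2, x4 = 3.
For the less obvious constraints — constraint 1: x4 - x3 = 1; constraint 3: x4 + x1 = 6; constraint 4: x4 + x2 = 6 — and the others hold by inspection.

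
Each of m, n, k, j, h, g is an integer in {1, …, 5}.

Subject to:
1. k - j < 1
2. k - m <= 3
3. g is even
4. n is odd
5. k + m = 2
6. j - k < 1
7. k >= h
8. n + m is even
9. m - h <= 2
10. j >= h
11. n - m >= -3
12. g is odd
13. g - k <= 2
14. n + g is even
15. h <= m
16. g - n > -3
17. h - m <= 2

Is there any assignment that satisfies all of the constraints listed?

Constraint 4 makes n odd and constraint 3 makes g even, so n + g must be odd. Constraint 14 says n + g is even — contradiction.

Unsatisfiable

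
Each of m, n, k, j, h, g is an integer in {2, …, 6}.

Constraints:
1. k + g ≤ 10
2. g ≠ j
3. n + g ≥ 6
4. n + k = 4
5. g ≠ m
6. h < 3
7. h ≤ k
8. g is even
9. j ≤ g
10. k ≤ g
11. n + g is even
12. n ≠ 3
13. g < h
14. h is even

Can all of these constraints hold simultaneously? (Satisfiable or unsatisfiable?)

Constraints 7, 10, and 13 give h ≤ k, k ≤ g, g < h. Chaining: h ≤ k ≤ g < h, which forces h < h — impossible.

Unsatisfiable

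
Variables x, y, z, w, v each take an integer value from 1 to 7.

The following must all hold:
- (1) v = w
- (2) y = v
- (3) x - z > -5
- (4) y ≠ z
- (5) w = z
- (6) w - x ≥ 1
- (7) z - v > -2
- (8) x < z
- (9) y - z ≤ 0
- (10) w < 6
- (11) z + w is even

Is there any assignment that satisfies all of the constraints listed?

From constraints 1, 2, and 5, y = v = w = z, so y = z. But constraint 4 says y ≠ z. Contradiction.

Unsatisfiable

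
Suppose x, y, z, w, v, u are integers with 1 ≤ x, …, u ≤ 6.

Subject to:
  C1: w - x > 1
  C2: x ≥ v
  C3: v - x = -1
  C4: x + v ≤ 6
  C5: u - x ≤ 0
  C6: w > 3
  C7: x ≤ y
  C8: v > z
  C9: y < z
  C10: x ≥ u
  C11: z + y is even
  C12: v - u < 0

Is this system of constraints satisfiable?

Unsatisfiable

Constraints 5, 7, 8, 9, and 12 give u ≤ x, x ≤ y, y < z, z < v, v < u. Chaining: u ≤ x ≤ y < z < v < u, which forces u < u — impossible.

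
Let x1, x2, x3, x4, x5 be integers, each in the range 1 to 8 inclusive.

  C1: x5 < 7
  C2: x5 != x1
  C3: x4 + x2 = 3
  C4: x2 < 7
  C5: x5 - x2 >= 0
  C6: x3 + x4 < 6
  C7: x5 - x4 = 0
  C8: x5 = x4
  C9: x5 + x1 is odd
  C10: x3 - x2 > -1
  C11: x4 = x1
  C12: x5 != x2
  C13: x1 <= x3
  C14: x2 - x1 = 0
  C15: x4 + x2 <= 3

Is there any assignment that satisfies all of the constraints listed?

Unsatisfiable

From constraints 8 and 11, x5 = x4 = x1, so x5 = x1. But constraint 2 says x5 ≠ x1. Contradiction.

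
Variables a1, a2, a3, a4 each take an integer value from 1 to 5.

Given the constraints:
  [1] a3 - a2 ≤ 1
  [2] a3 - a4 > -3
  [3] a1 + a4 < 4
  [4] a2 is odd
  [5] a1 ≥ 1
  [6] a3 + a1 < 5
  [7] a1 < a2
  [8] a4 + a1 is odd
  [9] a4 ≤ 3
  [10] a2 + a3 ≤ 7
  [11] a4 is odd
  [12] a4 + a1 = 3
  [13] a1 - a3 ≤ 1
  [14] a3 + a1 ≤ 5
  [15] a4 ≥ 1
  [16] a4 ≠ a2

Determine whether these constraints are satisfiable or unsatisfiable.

Setting (a1, a2, a3, a4) = (2, 3, 1, 1) satisfies everything: constraint 1: a3 - a2 = -2; constraint 2: a3 - a4 = 0, and the others follow.

Satisfiable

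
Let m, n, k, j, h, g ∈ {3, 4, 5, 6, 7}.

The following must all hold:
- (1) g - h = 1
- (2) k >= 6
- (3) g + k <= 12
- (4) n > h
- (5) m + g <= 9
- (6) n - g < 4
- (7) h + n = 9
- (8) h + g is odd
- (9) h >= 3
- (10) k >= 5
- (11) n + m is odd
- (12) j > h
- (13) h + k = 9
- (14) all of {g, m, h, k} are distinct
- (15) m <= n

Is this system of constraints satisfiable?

The assignment m = 5, n = 6, k = 6, j = 6, h = 3, g = 4 works:
  constraint 1 holds since g - h = 1.
  constraint 3 holds since g + k = 10.
  constraint 5 holds since m + g = 9.
The rest check out directly.

Satisfiable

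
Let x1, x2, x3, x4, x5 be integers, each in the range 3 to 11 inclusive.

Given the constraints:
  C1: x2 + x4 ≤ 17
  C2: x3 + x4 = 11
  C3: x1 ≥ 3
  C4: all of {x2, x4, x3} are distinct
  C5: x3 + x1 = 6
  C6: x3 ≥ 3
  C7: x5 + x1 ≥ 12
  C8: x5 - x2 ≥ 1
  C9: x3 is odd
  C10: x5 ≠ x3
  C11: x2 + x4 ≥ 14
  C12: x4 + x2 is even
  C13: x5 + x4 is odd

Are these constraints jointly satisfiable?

One satisfying assignment is x1 = 3, x2 = 6, x3 = 3, x4 = 8, x5 = 9.
For the less obvious constraints — constraint 1: x2 + x4 = 14; constraint 2: x3 + x4 = 11 — and the others hold by inspection.

Satisfiable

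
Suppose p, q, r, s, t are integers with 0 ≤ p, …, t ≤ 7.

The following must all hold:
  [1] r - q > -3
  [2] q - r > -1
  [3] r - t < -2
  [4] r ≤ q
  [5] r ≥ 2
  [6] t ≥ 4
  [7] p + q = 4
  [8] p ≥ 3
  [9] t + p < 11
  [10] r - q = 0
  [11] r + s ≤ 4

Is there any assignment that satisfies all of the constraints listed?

Unsatisfiable

From constraint 8: p ≥ 3. From constraints 4 and 5: q ≥ r ≥ 2. Hence p + q ≥ 5. But constraint 7 requires p + q = 4, and 4 < 5. Contradiction.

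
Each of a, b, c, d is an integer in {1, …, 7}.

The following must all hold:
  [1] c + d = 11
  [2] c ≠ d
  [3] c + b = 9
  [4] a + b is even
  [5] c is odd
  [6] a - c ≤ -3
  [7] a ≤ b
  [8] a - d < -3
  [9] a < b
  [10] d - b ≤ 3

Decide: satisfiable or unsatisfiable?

One satisfying assignment is a = 2, b = 4, c = 5, d = 6.
For the less obvious constraints — constraint 1: c + d = 11; constraint 3: c + b = 9; constraint 6: a - c = -3 — and the others hold by inspection.

Satisfiable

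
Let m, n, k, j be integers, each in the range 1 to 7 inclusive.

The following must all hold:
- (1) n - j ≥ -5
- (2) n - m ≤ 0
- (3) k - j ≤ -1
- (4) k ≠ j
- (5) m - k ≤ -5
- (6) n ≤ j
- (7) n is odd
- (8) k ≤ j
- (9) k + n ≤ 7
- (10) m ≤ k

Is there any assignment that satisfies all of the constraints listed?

Unsatisfiable

Constraints 1, 2, 3, and 5 give m − n ≥ 0, n − j ≥ -5, j − k ≥ 1, k − m ≥ 5.
Adding all 4 inequalities: the left sides telescope to 0, and the right sides sum to 0 + (-5) + 1 + 5 = 1. So 0 ≥ 1, which is false.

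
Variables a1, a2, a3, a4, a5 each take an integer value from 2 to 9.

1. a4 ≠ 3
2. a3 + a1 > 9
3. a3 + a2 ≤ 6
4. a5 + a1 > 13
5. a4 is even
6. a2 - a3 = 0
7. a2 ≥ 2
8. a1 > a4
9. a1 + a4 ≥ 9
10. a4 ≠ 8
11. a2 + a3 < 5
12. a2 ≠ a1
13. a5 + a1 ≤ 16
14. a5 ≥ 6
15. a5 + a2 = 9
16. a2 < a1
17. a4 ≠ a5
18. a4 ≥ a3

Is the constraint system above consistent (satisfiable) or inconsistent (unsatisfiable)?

Satisfiable

The assignment a1 = 8, a2 = 2, a3 = 2, a4 = 2, a5 = 7 works:
  constraint 2 holds since a3 + a1 = 10.
  constraint 3 holds since a3 + a2 = 4.
The rest check out directly.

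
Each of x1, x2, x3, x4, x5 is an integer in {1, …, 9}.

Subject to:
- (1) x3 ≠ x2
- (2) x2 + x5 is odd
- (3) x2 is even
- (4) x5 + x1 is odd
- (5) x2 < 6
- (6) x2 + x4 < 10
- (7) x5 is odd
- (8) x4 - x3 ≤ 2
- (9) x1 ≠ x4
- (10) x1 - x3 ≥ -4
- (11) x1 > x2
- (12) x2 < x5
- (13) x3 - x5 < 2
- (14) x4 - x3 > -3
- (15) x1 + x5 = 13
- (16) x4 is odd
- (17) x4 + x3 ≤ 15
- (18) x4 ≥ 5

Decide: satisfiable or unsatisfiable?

Satisfiable

Try x1 = 6, x2 = 2, x3 = 7, x4 = 7, x5 = 7.
Check constraint 6: x2 + x4 = 9; constraint 8: x4 - x3 = 0; constraint 10: x1 - x3 = -1. The remaining constraints are straightforward to verify.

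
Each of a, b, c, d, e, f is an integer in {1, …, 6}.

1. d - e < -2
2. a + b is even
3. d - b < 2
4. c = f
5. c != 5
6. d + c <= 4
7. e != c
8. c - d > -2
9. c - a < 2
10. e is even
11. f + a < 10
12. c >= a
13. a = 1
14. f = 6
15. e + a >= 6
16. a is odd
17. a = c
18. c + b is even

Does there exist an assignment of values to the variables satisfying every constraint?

Unsatisfiable

Constraint 13 fixes a = 1 and constraint 14 fixes f = 6. Constraints 4 and 17 give a = c = f, so a = f. But 1 ≠ 6 — contradiction.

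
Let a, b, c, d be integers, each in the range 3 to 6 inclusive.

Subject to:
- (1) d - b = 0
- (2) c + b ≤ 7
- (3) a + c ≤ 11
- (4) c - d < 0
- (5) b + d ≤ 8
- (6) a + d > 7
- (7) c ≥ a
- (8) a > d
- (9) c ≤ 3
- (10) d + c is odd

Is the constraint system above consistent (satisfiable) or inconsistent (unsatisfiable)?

Unsatisfiable

Constraints 4, 7, and 8 give c < d, d < a, a ≤ c. Chaining: c < d < a ≤ c, which forces c < c — impossible.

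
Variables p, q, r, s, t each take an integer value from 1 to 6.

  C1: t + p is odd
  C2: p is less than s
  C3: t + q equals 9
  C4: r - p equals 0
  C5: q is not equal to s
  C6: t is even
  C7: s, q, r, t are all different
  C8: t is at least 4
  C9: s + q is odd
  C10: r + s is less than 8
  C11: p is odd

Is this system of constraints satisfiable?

Try p = 1, q = 5, r = 1, s = 6, t = 4.
Check constraint 3: t + q = 9; constraint 4: r - p = 0; constraint 10: r + s = 7. The remaining constraints are straightforward to verify.

Satisfiable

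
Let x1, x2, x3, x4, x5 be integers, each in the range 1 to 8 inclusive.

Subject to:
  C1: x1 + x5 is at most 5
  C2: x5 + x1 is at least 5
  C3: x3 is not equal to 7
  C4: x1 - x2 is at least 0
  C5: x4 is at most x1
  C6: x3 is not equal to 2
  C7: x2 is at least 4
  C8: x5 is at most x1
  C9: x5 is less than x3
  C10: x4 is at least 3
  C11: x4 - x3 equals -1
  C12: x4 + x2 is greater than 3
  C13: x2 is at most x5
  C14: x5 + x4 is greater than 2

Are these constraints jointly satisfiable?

Unsatisfiable

From constraints 5 and 10: x1 ≥ x4 ≥ 3. From constraints 7 and 13: x5 ≥ x2 ≥ 4. Hence x1 + x5 ≥ 7. But constraint 1 requires x1 + x5 ≤ 5, and 5 < 7. Contradiction.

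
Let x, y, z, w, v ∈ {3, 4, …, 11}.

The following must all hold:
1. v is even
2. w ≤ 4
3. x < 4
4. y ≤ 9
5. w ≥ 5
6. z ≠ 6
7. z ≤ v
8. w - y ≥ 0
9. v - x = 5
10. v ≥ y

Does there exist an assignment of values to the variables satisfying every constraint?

From constraint 5: w ≥ 5. From constraint 2: w ≤ 4. But 4 < 5, so no value of w works.

Unsatisfiable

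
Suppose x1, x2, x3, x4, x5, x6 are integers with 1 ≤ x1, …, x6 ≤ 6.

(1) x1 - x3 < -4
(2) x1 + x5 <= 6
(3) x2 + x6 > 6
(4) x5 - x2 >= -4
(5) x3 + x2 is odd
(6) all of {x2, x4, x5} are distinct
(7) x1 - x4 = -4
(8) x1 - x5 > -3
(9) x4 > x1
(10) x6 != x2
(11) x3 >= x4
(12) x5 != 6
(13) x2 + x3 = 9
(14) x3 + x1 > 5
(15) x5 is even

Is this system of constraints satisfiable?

Try x1 = 1, x2 = 3, x3 = 6, x4 = 5, x5 = 2, x6 = 4.
Check constraint 1: x1 - x3 = -5; constraint 2: x1 + x5 = 3; constraint 3: x2 + x6 = 7. The remaining constraints are straightforward to verify.

Satisfiable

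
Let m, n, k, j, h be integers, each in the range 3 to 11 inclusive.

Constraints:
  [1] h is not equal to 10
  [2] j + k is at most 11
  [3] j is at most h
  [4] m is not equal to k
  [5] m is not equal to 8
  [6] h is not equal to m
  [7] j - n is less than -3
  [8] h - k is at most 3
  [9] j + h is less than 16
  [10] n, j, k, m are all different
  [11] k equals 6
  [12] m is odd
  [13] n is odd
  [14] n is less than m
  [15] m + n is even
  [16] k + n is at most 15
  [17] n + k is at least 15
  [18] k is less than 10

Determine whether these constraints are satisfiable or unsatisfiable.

One satisfying assignment is m = 11, n = 9, k = 6, j = 5, h = 8.
For the less obvious constraints — constraint 2: j + k = 11; constraint 7: j - n = -4 — and the others hold by inspection.

Satisfiable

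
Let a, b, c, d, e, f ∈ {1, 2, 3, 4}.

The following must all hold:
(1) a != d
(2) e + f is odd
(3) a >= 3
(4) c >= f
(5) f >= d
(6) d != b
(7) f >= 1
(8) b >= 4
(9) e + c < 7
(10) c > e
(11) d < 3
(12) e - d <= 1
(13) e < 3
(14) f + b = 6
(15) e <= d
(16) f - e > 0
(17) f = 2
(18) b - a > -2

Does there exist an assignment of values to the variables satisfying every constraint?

Satisfiable

The assignment a = 4, b = 4, c = 3, d = 2, e = 1, f = 2 works:
  constraint 9 holds since e + c = 4.
  constraint 12 holds since e - d = -1.
  constraint 14 holds since f + b = 6.
The rest check out directly.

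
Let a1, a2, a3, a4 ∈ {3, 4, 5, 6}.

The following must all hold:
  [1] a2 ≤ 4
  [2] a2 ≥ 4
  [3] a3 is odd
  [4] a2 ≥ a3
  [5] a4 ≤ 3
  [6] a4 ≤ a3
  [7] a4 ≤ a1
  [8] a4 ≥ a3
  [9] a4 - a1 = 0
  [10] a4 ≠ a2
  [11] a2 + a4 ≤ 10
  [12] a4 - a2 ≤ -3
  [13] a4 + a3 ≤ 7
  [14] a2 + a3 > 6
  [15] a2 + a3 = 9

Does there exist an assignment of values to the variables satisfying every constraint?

From constraint 1: a2 ≤ 4. From constraints 5 and 8: a3 ≤ a4 ≤ 3. Hence a2 + a3 ≤ 7. But constraint 15 requires a2 + a3 = 9, and 9 > 7. Contradiction.

Unsatisfiable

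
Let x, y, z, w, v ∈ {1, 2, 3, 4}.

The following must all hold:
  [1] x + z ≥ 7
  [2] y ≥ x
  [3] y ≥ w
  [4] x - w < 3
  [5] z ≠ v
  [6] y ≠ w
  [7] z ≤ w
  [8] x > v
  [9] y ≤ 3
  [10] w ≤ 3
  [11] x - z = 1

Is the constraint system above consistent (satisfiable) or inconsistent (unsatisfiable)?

Unsatisfiable

From constraints 2 and 9: x ≤ y ≤ 3. From constraints 7 and 10: z ≤ w ≤ 3. Hence x + z ≤ 6. But constraint 1 requires x + z ≥ 7, and 7 > 6. Contradiction.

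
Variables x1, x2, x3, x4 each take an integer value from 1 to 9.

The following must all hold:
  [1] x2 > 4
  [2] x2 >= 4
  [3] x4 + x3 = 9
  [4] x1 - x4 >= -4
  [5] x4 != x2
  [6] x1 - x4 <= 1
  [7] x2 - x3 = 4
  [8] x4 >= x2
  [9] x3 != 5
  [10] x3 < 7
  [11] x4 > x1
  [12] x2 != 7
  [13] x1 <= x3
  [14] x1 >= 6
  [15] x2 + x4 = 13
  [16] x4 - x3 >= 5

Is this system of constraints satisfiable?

Unsatisfiable

From constraints 2 and 8: x4 ≥ x2 ≥ 4. From constraints 13 and 14: x3 ≥ x1 ≥ 6. Hence x4 + x3 ≥ 10. But constraint 3 requires x4 + x3 = 9, and 9 < 10. Contradiction.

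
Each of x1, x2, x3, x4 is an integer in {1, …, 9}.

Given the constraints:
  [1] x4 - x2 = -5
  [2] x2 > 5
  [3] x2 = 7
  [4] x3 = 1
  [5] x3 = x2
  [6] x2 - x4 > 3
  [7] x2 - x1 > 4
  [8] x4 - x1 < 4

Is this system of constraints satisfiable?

Constraint 4 fixes x3 = 1 and constraint 3 fixes x2 = 7, but constraint 5 requires x3 = x2. Since 1 ≠ 7, contradiction.

Unsatisfiable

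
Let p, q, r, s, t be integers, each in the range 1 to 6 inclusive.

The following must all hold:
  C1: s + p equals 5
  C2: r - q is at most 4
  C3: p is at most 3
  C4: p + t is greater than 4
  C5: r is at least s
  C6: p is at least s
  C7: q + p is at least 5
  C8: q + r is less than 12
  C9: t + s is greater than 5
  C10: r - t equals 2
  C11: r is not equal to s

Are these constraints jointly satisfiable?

Try p = 3, q = 4, r = 6, s = 2, t = 4.
Check constraint 1: s + p = 5; constraint 2: r - q = 2; constraint 4: p + t = 7. The remaining constraints are straightforward to verify.

Satisfiable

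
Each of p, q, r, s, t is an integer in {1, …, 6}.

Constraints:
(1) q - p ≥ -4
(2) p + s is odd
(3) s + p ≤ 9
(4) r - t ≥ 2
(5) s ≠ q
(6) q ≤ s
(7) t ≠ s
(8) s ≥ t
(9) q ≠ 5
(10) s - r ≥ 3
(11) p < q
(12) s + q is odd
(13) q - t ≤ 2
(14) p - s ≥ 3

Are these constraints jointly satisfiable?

Constraints 1, 4, 10, 13, and 14 give s − r ≥ 3, r − t ≥ 2, t − q ≥ -2, q − p ≥ -4, p − s ≥ 3.
Adding all 5 inequalities: the left sides telescope to 0, and the right sides sum to 3 + 2 + (-2) + (-4) + 3 = 2. So 0 ≥ 2, which is false.

Unsatisfiable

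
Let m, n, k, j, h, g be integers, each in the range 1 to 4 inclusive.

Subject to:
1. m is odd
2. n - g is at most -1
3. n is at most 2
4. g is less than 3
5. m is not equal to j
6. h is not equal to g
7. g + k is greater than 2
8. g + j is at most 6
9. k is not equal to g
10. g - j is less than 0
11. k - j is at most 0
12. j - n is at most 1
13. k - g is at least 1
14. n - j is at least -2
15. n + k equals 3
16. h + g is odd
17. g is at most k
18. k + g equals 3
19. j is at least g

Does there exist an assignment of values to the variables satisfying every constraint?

Constraints 2, 11, 12, and 13 give n − j ≥ -1, j − k ≥ 0, k − g ≥ 1, g − n ≥ 1.
Adding all 4 inequalities: the left sides telescope to 0, and the right sides sum to (-1) + 0 + 1 + 1 = 1. So 0 ≥ 1, which is false.

Unsatisfiable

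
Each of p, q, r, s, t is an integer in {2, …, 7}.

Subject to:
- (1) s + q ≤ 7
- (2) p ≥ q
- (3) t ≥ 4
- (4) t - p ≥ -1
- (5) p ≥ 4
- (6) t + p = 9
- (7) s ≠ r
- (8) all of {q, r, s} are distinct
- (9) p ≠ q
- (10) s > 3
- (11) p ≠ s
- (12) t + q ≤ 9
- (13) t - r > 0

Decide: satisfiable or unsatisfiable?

Satisfiable

One satisfying assignment is p = 4, q = 2, r = 3, s = 5, t = 5.
For the less obvious constraints — constraint 1: s + q = 7; constraint 4: t - p = 1; constraint 6: t + p = 9 — and the others hold by inspection.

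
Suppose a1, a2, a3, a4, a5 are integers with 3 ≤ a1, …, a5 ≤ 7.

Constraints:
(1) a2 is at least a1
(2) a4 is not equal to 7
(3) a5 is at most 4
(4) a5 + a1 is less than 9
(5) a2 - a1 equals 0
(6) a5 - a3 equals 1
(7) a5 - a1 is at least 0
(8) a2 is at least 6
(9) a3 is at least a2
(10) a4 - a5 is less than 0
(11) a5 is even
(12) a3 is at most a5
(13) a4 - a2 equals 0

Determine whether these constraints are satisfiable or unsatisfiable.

Unsatisfiable

From constraints 8 and 9: a3 ≥ a2 and a2 ≥ 6, so a3 ≥ 6. From constraints 3 and 12: a3 ≤ a5 and a5 ≤ 4, so a3 ≤ 4. But 4 < 6, so no value of a3 works.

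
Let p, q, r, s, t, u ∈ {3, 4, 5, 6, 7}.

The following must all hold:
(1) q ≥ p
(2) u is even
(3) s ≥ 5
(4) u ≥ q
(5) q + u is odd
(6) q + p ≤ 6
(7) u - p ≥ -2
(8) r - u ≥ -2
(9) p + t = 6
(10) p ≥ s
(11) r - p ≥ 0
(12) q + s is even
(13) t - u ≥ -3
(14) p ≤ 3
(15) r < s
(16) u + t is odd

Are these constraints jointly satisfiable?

From constraint 3: s ≥ 5. From constraints 10 and 14: s ≤ p and p ≤ 3, so s ≤ 3. But 3 < 5, so no value of s works.

Unsatisfiable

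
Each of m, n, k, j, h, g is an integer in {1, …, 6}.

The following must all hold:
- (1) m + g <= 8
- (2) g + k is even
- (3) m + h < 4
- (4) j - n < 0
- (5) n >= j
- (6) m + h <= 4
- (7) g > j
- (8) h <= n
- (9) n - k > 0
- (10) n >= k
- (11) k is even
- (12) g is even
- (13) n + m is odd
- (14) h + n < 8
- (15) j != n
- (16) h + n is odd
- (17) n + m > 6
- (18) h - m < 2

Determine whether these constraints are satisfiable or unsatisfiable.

Satisfiable

Try m = 1, n = 6, k = 4, j = 3, h = 1, g = 4.
Check constraint 1: m + g = 5; constraint 3: m + h = 2. The remaining constraints are straightforward to verify.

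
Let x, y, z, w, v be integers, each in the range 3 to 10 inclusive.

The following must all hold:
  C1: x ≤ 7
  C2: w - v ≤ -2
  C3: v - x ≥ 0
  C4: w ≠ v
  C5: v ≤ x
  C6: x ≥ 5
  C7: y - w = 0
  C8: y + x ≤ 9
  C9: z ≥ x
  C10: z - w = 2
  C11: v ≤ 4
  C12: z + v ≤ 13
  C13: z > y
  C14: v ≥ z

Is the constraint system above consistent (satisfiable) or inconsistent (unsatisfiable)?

Unsatisfiable

From constraints 6 and 9: z ≥ x and x ≥ 5, so z ≥ 5. From constraints 11 and 14: z ≤ v and v ≤ 4, so z ≤ 4. But 4 < 5, so no value of z works.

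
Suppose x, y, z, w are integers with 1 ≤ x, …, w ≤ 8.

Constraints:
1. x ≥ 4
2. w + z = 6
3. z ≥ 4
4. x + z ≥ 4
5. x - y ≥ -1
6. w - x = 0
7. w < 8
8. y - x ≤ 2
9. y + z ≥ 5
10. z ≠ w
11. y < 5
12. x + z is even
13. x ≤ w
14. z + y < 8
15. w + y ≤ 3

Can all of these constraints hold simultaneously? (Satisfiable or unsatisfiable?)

From constraints 1 and 13: w ≥ x ≥ 4. From constraint 3: z ≥ 4. Hence w + z ≥ 8. But constraint 2 requires w + z = 6, and 6 < 8. Contradiction.

Unsatisfiable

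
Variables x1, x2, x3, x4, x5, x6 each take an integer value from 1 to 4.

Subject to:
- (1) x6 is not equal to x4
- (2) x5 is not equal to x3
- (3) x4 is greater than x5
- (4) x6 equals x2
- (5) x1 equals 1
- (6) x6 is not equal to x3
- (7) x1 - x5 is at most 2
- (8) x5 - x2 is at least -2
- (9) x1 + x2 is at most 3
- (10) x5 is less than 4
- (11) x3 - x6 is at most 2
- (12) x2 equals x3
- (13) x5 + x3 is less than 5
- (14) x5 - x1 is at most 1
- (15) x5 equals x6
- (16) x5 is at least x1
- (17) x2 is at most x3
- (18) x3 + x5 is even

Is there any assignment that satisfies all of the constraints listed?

Unsatisfiable

From constraints 4, 12, and 15, x5 = x6 = x2 = x3, so x5 = x3. But constraint 2 says x5 ≠ x3. Contradiction.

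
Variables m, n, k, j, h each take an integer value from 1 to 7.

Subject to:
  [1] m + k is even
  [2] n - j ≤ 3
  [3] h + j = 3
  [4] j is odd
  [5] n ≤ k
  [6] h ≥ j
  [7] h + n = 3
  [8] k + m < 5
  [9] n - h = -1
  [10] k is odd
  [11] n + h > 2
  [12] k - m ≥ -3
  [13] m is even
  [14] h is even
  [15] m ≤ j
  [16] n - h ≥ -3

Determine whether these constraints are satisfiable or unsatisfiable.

Constraint 13 makes m even and constraint 10 makes k odd, so m + k must be odd. Constraint 1 says m + k is even — contradiction.

Unsatisfiable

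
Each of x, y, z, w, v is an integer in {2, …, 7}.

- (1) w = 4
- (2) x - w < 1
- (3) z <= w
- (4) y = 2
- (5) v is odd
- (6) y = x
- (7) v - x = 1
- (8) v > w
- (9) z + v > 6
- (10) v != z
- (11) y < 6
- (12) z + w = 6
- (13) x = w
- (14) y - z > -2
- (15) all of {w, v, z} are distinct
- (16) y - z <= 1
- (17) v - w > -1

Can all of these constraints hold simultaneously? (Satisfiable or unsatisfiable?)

Constraint 4 fixes y = 2 and constraint 1 fixes w = 4. Constraints 6 and 13 give y = x = w, so y = w. But 2 ≠ 4 — contradiction.

Unsatisfiable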